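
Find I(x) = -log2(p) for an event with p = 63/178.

Information content I(x) = -log₂(p(x))
I = -log₂(63/178) = -log₂(0.3539)
I = 1.4985 bits


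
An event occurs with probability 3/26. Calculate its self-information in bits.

Information content I(x) = -log₂(p(x))
I = -log₂(3/26) = -log₂(0.1154)
I = 3.1155 bits


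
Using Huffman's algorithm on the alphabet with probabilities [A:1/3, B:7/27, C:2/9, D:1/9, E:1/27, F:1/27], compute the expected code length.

Huffman tree construction:
Combine smallest probabilities repeatedly
Resulting codes:
  A: 11 (length 2)
  B: 10 (length 2)
  C: 01 (length 2)
  D: 001 (length 3)
  E: 0000 (length 4)
  F: 0001 (length 4)
Average length = Σ p(s) × length(s) = 2.2593 bits


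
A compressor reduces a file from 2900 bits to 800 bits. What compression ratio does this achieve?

Compression ratio = Original / Compressed
= 2900 / 800 = 3.62:1


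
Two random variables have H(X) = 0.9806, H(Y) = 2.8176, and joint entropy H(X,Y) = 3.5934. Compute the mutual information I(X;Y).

I(X;Y) = H(X) + H(Y) - H(X,Y)
I(X;Y) = 0.9806 + 2.8176 - 3.5934 = 0.2048 bits


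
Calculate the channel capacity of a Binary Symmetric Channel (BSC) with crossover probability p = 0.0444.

For BSC with error probability p:
C = 1 - H(p) where H(p) is binary entropy
H(0.0444) = -0.0444 × log₂(0.0444) - 0.9556 × log₂(0.9556)
H(p) = 0.2621
C = 1 - 0.2621 = 0.7379 bits/use


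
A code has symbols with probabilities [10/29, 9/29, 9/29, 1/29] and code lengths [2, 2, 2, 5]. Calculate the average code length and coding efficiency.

Average length L = Σ p_i × l_i = 2.1034 bits
Entropy H = 1.7449 bits
Efficiency η = H/L × 100% = 82.96%


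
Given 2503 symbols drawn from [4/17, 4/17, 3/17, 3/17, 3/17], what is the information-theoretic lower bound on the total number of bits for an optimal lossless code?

Entropy H = 2.3072 bits/symbol
Minimum bits = H × n = 2.3072 × 2503
= 5774.89 bits


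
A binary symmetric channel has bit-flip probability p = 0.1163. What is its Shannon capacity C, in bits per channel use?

For BSC with error probability p:
C = 1 - H(p) where H(p) is binary entropy
H(0.1163) = -0.1163 × log₂(0.1163) - 0.8837 × log₂(0.8837)
H(p) = 0.5186
C = 1 - 0.5186 = 0.4814 bits/use


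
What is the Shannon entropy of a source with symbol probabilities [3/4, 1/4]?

H(X) = -Σ p(x) log₂ p(x)
  -3/4 × log₂(3/4) = 0.3113
  -1/4 × log₂(1/4) = 0.5000
H(X) = 0.8113 bits


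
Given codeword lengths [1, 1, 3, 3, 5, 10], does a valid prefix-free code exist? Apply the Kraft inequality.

Kraft inequality: Σ 2^(-l_i) ≤ 1 for prefix-free code
Calculating: 2^(-1) + 2^(-1) + 2^(-3) + 2^(-3) + 2^(-5) + 2^(-10)
= 0.5 + 0.5 + 0.125 + 0.125 + 0.03125 + 0.0009765625
= 1.2822
Since 1.2822 > 1, prefix-free code does not exist


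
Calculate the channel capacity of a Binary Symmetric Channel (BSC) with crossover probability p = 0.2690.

For BSC with error probability p:
C = 1 - H(p) where H(p) is binary entropy
H(0.2690) = -0.2690 × log₂(0.2690) - 0.7310 × log₂(0.7310)
H(p) = 0.8400
C = 1 - 0.8400 = 0.1600 bits/use


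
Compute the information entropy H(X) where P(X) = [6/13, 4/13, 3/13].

H(X) = -Σ p(x) log₂ p(x)
  -6/13 × log₂(6/13) = 0.5148
  -4/13 × log₂(4/13) = 0.5232
  -3/13 × log₂(3/13) = 0.4882
H(X) = 1.5262 bits


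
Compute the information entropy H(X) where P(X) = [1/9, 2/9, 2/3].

H(X) = -Σ p(x) log₂ p(x)
  -1/9 × log₂(1/9) = 0.3522
  -2/9 × log₂(2/9) = 0.4822
  -2/3 × log₂(2/3) = 0.3900
H(X) = 1.2244 bits


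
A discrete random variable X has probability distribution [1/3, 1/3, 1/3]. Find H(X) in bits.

H(X) = -Σ p(x) log₂ p(x)
  -1/3 × log₂(1/3) = 0.5283
  -1/3 × log₂(1/3) = 0.5283
  -1/3 × log₂(1/3) = 0.5283
H(X) = 1.5850 bits


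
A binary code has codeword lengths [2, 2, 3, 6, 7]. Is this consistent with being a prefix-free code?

Kraft inequality: Σ 2^(-l_i) ≤ 1 for prefix-free code
Calculating: 2^(-2) + 2^(-2) + 2^(-3) + 2^(-6) + 2^(-7)
= 0.25 + 0.25 + 0.125 + 0.015625 + 0.0078125
= 0.6484
Since 0.6484 ≤ 1, prefix-free code exists


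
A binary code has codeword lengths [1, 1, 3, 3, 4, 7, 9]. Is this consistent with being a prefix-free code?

Kraft inequality: Σ 2^(-l_i) ≤ 1 for prefix-free code
Calculating: 2^(-1) + 2^(-1) + 2^(-3) + 2^(-3) + 2^(-4) + 2^(-7) + 2^(-9)
= 0.5 + 0.5 + 0.125 + 0.125 + 0.0625 + 0.0078125 + 0.001953125
= 1.3223
Since 1.3223 > 1, prefix-free code does not exist


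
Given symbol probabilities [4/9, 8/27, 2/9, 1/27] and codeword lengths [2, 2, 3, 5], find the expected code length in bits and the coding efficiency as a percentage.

Average length L = Σ p_i × l_i = 2.3333 bits
Entropy H = 1.6982 bits
Efficiency η = H/L × 100% = 72.78%


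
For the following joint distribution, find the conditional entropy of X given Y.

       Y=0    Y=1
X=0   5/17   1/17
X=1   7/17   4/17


H(X|Y) = Σ_y p(y) H(X|Y=y)
  p(Y=0) = 12/17, H(X|Y=0) = 0.9799
  p(Y=1) = 5/17, H(X|Y=1) = 0.7219
H(X|Y) = 0.7059×0.9799 + 0.2941×0.7219 = 0.9040 bits


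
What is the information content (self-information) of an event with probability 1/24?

Information content I(x) = -log₂(p(x))
I = -log₂(1/24) = -log₂(0.0417)
I = 4.5850 bits


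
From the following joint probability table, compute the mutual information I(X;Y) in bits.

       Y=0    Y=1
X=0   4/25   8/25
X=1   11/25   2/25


H(X) = 0.9988, H(Y) = 0.9710, H(X,Y) = 1.7617
I(X;Y) = H(X) + H(Y) - H(X,Y) = 0.2081 bits


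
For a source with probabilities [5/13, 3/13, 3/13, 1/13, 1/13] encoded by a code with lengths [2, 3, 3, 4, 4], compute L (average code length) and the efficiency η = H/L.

Average length L = Σ p_i × l_i = 2.7692 bits
Entropy H = 2.0759 bits
Efficiency η = H/L × 100% = 74.96%


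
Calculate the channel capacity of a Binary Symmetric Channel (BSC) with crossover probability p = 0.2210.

For BSC with error probability p:
C = 1 - H(p) where H(p) is binary entropy
H(0.2210) = -0.2210 × log₂(0.2210) - 0.7790 × log₂(0.7790)
H(p) = 0.7620
C = 1 - 0.7620 = 0.2380 bits/use


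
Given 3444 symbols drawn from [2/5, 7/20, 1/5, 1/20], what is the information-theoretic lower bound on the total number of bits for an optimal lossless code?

Entropy H = 1.7394 bits/symbol
Minimum bits = H × n = 1.7394 × 3444
= 5990.33 bits


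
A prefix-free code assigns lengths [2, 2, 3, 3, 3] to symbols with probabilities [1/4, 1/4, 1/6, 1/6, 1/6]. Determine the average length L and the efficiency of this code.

Average length L = Σ p_i × l_i = 2.5000 bits
Entropy H = 2.2925 bits
Efficiency η = H/L × 100% = 91.70%


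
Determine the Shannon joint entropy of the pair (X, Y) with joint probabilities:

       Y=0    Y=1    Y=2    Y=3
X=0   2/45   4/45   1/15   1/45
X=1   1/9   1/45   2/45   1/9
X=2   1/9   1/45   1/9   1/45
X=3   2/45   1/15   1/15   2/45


H(X,Y) = -Σ p(x,y) log₂ p(x,y)
  p(0,0)=2/45: -0.0444 × log₂(0.0444) = 0.1996
  p(0,1)=4/45: -0.0889 × log₂(0.0889) = 0.3104
  p(0,2)=1/15: -0.0667 × log₂(0.0667) = 0.2605
  p(0,3)=1/45: -0.0222 × log₂(0.0222) = 0.1220
  p(1,0)=1/9: -0.1111 × log₂(0.1111) = 0.3522
  p(1,1)=1/45: -0.0222 × log₂(0.0222) = 0.1220
  p(1,2)=2/45: -0.0444 × log₂(0.0444) = 0.1996
  p(1,3)=1/9: -0.1111 × log₂(0.1111) = 0.3522
  p(2,0)=1/9: -0.1111 × log₂(0.1111) = 0.3522
  p(2,1)=1/45: -0.0222 × log₂(0.0222) = 0.1220
  p(2,2)=1/9: -0.1111 × log₂(0.1111) = 0.3522
  p(2,3)=1/45: -0.0222 × log₂(0.0222) = 0.1220
  p(3,0)=2/45: -0.0444 × log₂(0.0444) = 0.1996
  p(3,1)=1/15: -0.0667 × log₂(0.0667) = 0.2605
  p(3,2)=1/15: -0.0667 × log₂(0.0667) = 0.2605
  p(3,3)=2/45: -0.0444 × log₂(0.0444) = 0.1996
H(X,Y) = 3.7873 bits


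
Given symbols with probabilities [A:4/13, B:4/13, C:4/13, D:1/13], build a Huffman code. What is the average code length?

Huffman tree construction:
Combine smallest probabilities repeatedly
Resulting codes:
  A: 01 (length 2)
  B: 10 (length 2)
  C: 11 (length 2)
  D: 00 (length 2)
Average length = Σ p(s) × length(s) = 2.0000 bits


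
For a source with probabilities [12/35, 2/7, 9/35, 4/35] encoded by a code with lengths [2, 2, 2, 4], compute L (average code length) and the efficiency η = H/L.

Average length L = Σ p_i × l_i = 2.2286 bits
Entropy H = 1.9073 bits
Efficiency η = H/L × 100% = 85.59%


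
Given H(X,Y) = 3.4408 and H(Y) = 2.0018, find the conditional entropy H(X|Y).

Chain rule: H(X,Y) = H(X|Y) + H(Y)
H(X|Y) = H(X,Y) - H(Y) = 3.4408 - 2.0018 = 1.439 bits


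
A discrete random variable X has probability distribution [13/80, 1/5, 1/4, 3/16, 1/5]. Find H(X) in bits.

H(X) = -Σ p(x) log₂ p(x)
  -13/80 × log₂(13/80) = 0.4260
  -1/5 × log₂(1/5) = 0.4644
  -1/4 × log₂(1/4) = 0.5000
  -3/16 × log₂(3/16) = 0.4528
  -1/5 × log₂(1/5) = 0.4644
H(X) = 2.3076 bits


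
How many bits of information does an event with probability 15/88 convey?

Information content I(x) = -log₂(p(x))
I = -log₂(15/88) = -log₂(0.1705)
I = 2.5525 bits


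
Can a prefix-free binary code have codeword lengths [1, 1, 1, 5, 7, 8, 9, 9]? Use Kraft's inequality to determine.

Kraft inequality: Σ 2^(-l_i) ≤ 1 for prefix-free code
Calculating: 2^(-1) + 2^(-1) + 2^(-1) + 2^(-5) + 2^(-7) + 2^(-8) + 2^(-9) + 2^(-9)
= 0.5 + 0.5 + 0.5 + 0.03125 + 0.0078125 + 0.00390625 + 0.001953125 + 0.001953125
= 1.5469
Since 1.5469 > 1, prefix-free code does not exist


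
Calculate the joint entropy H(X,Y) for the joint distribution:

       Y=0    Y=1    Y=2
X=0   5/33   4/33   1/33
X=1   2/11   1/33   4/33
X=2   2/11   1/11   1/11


H(X,Y) = -Σ p(x,y) log₂ p(x,y)
  p(0,0)=5/33: -0.1515 × log₂(0.1515) = 0.4125
  p(0,1)=4/33: -0.1212 × log₂(0.1212) = 0.3690
  p(0,2)=1/33: -0.0303 × log₂(0.0303) = 0.1529
  p(1,0)=2/11: -0.1818 × log₂(0.1818) = 0.4472
  p(1,1)=1/33: -0.0303 × log₂(0.0303) = 0.1529
  p(1,2)=4/33: -0.1212 × log₂(0.1212) = 0.3690
  p(2,0)=2/11: -0.1818 × log₂(0.1818) = 0.4472
  p(2,1)=1/11: -0.0909 × log₂(0.0909) = 0.3145
  p(2,2)=1/11: -0.0909 × log₂(0.0909) = 0.3145
H(X,Y) = 2.9796 bits


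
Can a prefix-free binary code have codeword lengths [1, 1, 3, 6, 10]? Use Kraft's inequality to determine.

Kraft inequality: Σ 2^(-l_i) ≤ 1 for prefix-free code
Calculating: 2^(-1) + 2^(-1) + 2^(-3) + 2^(-6) + 2^(-10)
= 0.5 + 0.5 + 0.125 + 0.015625 + 0.0009765625
= 1.1416
Since 1.1416 > 1, prefix-free code does not exist


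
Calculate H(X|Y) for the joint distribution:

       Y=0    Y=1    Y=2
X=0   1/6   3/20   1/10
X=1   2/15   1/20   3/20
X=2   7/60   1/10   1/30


H(X|Y) = Σ_y p(y) H(X|Y=y)
  p(Y=0) = 5/12, H(X|Y=0) = 1.5690
  p(Y=1) = 3/10, H(X|Y=1) = 1.4591
  p(Y=2) = 17/60, H(X|Y=2) = 1.3793
H(X|Y) = 0.4167×1.5690 + 0.3000×1.4591 + 0.2833×1.3793 = 1.4823 bits


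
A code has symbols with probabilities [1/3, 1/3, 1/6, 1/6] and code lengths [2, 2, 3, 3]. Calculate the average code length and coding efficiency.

Average length L = Σ p_i × l_i = 2.3333 bits
Entropy H = 1.9183 bits
Efficiency η = H/L × 100% = 82.21%


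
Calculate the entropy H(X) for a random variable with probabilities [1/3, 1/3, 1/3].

H(X) = -Σ p(x) log₂ p(x)
  -1/3 × log₂(1/3) = 0.5283
  -1/3 × log₂(1/3) = 0.5283
  -1/3 × log₂(1/3) = 0.5283
H(X) = 1.5850 bits


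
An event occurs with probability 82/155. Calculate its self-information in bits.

Information content I(x) = -log₂(p(x))
I = -log₂(82/155) = -log₂(0.5290)
I = 0.9186 bits


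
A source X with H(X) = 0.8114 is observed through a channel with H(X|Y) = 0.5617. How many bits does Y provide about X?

I(X;Y) = H(X) - H(X|Y)
I(X;Y) = 0.8114 - 0.5617 = 0.2497 bits


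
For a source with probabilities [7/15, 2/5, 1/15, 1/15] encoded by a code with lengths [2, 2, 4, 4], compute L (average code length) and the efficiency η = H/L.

Average length L = Σ p_i × l_i = 2.2667 bits
Entropy H = 1.5628 bits
Efficiency η = H/L × 100% = 68.95%


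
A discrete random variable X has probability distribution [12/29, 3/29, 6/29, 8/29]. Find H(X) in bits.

H(X) = -Σ p(x) log₂ p(x)
  -12/29 × log₂(12/29) = 0.5268
  -3/29 × log₂(3/29) = 0.3386
  -6/29 × log₂(6/29) = 0.4703
  -8/29 × log₂(8/29) = 0.5125
H(X) = 1.8482 bits


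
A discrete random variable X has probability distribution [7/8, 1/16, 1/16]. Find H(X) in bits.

H(X) = -Σ p(x) log₂ p(x)
  -7/8 × log₂(7/8) = 0.1686
  -1/16 × log₂(1/16) = 0.2500
  -1/16 × log₂(1/16) = 0.2500
H(X) = 0.6686 bits


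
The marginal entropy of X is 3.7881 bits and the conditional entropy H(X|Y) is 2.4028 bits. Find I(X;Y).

I(X;Y) = H(X) - H(X|Y)
I(X;Y) = 3.7881 - 2.4028 = 1.3853 bits


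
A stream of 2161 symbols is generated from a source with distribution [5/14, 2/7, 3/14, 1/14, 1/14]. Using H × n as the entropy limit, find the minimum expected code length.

Entropy H = 2.0670 bits/symbol
Minimum bits = H × n = 2.0670 × 2161
= 4466.86 bits


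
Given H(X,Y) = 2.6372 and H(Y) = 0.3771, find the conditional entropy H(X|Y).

Chain rule: H(X,Y) = H(X|Y) + H(Y)
H(X|Y) = H(X,Y) - H(Y) = 2.6372 - 0.3771 = 2.2601 bits


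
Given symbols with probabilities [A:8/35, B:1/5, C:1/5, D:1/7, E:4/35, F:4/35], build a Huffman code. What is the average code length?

Huffman tree construction:
Combine smallest probabilities repeatedly
Resulting codes:
  A: 01 (length 2)
  B: 111 (length 3)
  C: 00 (length 2)
  D: 110 (length 3)
  E: 100 (length 3)
  F: 101 (length 3)
Average length = Σ p(s) × length(s) = 2.5714 bits


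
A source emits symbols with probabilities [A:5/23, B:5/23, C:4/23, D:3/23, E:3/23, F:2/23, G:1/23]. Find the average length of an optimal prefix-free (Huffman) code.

Huffman tree construction:
Combine smallest probabilities repeatedly
Resulting codes:
  A: 00 (length 2)
  B: 01 (length 2)
  C: 111 (length 3)
  D: 100 (length 3)
  E: 101 (length 3)
  F: 1101 (length 4)
  G: 1100 (length 4)
Average length = Σ p(s) × length(s) = 2.6957 bits


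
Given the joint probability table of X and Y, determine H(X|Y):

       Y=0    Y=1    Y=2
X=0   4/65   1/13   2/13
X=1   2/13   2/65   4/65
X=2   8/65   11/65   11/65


H(X|Y) = Σ_y p(y) H(X|Y=y)
  p(Y=0) = 22/65, H(X|Y=0) = 1.4949
  p(Y=1) = 18/65, H(X|Y=1) = 1.2997
  p(Y=2) = 5/13, H(X|Y=2) = 1.4729
H(X|Y) = 0.3385×1.4949 + 0.2769×1.2997 + 0.3846×1.4729 = 1.4324 bits


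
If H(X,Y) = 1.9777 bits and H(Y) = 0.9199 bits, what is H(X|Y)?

Chain rule: H(X,Y) = H(X|Y) + H(Y)
H(X|Y) = H(X,Y) - H(Y) = 1.9777 - 0.9199 = 1.0578 bits


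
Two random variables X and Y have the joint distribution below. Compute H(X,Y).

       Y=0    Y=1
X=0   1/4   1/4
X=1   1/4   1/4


H(X,Y) = -Σ p(x,y) log₂ p(x,y)
  p(0,0)=1/4: -0.2500 × log₂(0.2500) = 0.5000
  p(0,1)=1/4: -0.2500 × log₂(0.2500) = 0.5000
  p(1,0)=1/4: -0.2500 × log₂(0.2500) = 0.5000
  p(1,1)=1/4: -0.2500 × log₂(0.2500) = 0.5000
H(X,Y) = 2.0000 bits


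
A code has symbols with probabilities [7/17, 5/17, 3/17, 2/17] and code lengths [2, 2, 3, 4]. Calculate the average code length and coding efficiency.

Average length L = Σ p_i × l_i = 2.4118 bits
Entropy H = 1.8512 bits
Efficiency η = H/L × 100% = 76.76%


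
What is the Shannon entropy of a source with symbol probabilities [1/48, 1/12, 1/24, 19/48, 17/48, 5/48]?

H(X) = -Σ p(x) log₂ p(x)
  -1/48 × log₂(1/48) = 0.1164
  -1/12 × log₂(1/12) = 0.2987
  -1/24 × log₂(1/24) = 0.1910
  -19/48 × log₂(19/48) = 0.5292
  -17/48 × log₂(17/48) = 0.5304
  -5/48 × log₂(5/48) = 0.3399
H(X) = 2.0056 bits


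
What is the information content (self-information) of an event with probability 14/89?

Information content I(x) = -log₂(p(x))
I = -log₂(14/89) = -log₂(0.1573)
I = 2.6684 bits


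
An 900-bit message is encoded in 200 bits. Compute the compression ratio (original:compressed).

Compression ratio = Original / Compressed
= 900 / 200 = 4.50:1


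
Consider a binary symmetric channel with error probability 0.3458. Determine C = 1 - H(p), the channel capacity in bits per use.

For BSC with error probability p:
C = 1 - H(p) where H(p) is binary entropy
H(0.3458) = -0.3458 × log₂(0.3458) - 0.6542 × log₂(0.6542)
H(p) = 0.9303
C = 1 - 0.9303 = 0.0697 bits/use


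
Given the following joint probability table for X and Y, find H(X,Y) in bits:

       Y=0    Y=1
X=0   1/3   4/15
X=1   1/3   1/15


H(X,Y) = -Σ p(x,y) log₂ p(x,y)
  p(0,0)=1/3: -0.3333 × log₂(0.3333) = 0.5283
  p(0,1)=4/15: -0.2667 × log₂(0.2667) = 0.5085
  p(1,0)=1/3: -0.3333 × log₂(0.3333) = 0.5283
  p(1,1)=1/15: -0.0667 × log₂(0.0667) = 0.2605
H(X,Y) = 1.8256 bits


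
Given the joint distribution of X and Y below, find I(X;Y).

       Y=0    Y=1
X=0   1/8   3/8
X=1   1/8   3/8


H(X) = 1.0000, H(Y) = 0.8113, H(X,Y) = 1.8113
I(X;Y) = H(X) + H(Y) - H(X,Y) = 0.0000 bits


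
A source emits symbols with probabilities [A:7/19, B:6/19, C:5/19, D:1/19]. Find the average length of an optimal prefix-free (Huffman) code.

Huffman tree construction:
Combine smallest probabilities repeatedly
Resulting codes:
  A: 0 (length 1)
  B: 10 (length 2)
  C: 111 (length 3)
  D: 110 (length 3)
Average length = Σ p(s) × length(s) = 1.9474 bits


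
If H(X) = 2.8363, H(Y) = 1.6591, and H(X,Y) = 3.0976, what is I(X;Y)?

I(X;Y) = H(X) + H(Y) - H(X,Y)
I(X;Y) = 2.8363 + 1.6591 - 3.0976 = 1.3978 bits


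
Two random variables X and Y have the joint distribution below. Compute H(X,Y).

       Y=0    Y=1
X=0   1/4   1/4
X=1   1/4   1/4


H(X,Y) = -Σ p(x,y) log₂ p(x,y)
  p(0,0)=1/4: -0.2500 × log₂(0.2500) = 0.5000
  p(0,1)=1/4: -0.2500 × log₂(0.2500) = 0.5000
  p(1,0)=1/4: -0.2500 × log₂(0.2500) = 0.5000
  p(1,1)=1/4: -0.2500 × log₂(0.2500) = 0.5000
H(X,Y) = 2.0000 bits


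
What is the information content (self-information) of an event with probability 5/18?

Information content I(x) = -log₂(p(x))
I = -log₂(5/18) = -log₂(0.2778)
I = 1.8480 bits


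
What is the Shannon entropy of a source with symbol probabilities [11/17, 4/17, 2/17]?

H(X) = -Σ p(x) log₂ p(x)
  -11/17 × log₂(11/17) = 0.4064
  -4/17 × log₂(4/17) = 0.4912
  -2/17 × log₂(2/17) = 0.3632
H(X) = 1.2608 bits


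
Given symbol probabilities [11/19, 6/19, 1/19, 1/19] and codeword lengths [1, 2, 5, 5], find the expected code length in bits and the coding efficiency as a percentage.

Average length L = Σ p_i × l_i = 1.7368 bits
Entropy H = 1.4288 bits
Efficiency η = H/L × 100% = 82.26%


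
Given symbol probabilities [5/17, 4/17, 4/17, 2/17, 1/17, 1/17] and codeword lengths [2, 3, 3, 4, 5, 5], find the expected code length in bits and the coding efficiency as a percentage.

Average length L = Σ p_i × l_i = 3.0588 bits
Entropy H = 2.3457 bits
Efficiency η = H/L × 100% = 76.69%


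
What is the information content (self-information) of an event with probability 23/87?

Information content I(x) = -log₂(p(x))
I = -log₂(23/87) = -log₂(0.2644)
I = 1.9194 bits


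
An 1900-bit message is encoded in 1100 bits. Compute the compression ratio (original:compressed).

Compression ratio = Original / Compressed
= 1900 / 1100 = 1.73:1


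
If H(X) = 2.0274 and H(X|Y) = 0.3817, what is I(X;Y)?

I(X;Y) = H(X) - H(X|Y)
I(X;Y) = 2.0274 - 0.3817 = 1.6457 bits


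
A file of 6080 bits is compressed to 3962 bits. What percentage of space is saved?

Space savings = (1 - Compressed/Original) × 100%
= (1 - 3962/6080) × 100%
= 34.84%


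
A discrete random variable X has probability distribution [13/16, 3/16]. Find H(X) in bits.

H(X) = -Σ p(x) log₂ p(x)
  -13/16 × log₂(13/16) = 0.2434
  -3/16 × log₂(3/16) = 0.4528
H(X) = 0.6962 bits


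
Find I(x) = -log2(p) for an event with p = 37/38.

Information content I(x) = -log₂(p(x))
I = -log₂(37/38) = -log₂(0.9737)
I = 0.0385 bits


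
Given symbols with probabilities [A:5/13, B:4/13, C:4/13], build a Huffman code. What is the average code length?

Huffman tree construction:
Combine smallest probabilities repeatedly
Resulting codes:
  A: 0 (length 1)
  B: 10 (length 2)
  C: 11 (length 2)
Average length = Σ p(s) × length(s) = 1.6154 bits


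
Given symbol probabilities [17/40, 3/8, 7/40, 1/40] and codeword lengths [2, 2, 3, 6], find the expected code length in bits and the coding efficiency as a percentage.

Average length L = Σ p_i × l_i = 2.2750 bits
Entropy H = 1.6284 bits
Efficiency η = H/L × 100% = 71.58%


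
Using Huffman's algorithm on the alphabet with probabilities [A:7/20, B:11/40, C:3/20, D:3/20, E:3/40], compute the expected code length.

Huffman tree construction:
Combine smallest probabilities repeatedly
Resulting codes:
  A: 11 (length 2)
  B: 10 (length 2)
  C: 011 (length 3)
  D: 00 (length 2)
  E: 010 (length 3)
Average length = Σ p(s) × length(s) = 2.2250 bits


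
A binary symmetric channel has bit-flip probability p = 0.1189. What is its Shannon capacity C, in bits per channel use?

For BSC with error probability p:
C = 1 - H(p) where H(p) is binary entropy
H(0.1189) = -0.1189 × log₂(0.1189) - 0.8811 × log₂(0.8811)
H(p) = 0.5262
C = 1 - 0.5262 = 0.4738 bits/use


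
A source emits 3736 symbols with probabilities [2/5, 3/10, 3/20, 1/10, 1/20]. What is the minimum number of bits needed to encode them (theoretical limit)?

Entropy H = 2.0087 bits/symbol
Minimum bits = H × n = 2.0087 × 3736
= 7504.48 bits


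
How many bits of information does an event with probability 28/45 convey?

Information content I(x) = -log₂(p(x))
I = -log₂(28/45) = -log₂(0.6222)
I = 0.6845 bits


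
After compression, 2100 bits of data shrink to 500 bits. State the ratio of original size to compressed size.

Compression ratio = Original / Compressed
= 2100 / 500 = 4.20:1


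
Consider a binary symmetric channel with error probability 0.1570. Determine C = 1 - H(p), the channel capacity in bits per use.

For BSC with error probability p:
C = 1 - H(p) where H(p) is binary entropy
H(0.1570) = -0.1570 × log₂(0.1570) - 0.8430 × log₂(0.8430)
H(p) = 0.6271
C = 1 - 0.6271 = 0.3729 bits/use


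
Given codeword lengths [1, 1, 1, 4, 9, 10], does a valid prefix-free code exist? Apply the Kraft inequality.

Kraft inequality: Σ 2^(-l_i) ≤ 1 for prefix-free code
Calculating: 2^(-1) + 2^(-1) + 2^(-1) + 2^(-4) + 2^(-9) + 2^(-10)
= 0.5 + 0.5 + 0.5 + 0.0625 + 0.001953125 + 0.0009765625
= 1.5654
Since 1.5654 > 1, prefix-free code does not exist


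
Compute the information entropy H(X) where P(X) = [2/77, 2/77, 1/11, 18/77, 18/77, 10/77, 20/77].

H(X) = -Σ p(x) log₂ p(x)
  -2/77 × log₂(2/77) = 0.1368
  -2/77 × log₂(2/77) = 0.1368
  -1/11 × log₂(1/11) = 0.3145
  -18/77 × log₂(18/77) = 0.4902
  -18/77 × log₂(18/77) = 0.4902
  -10/77 × log₂(10/77) = 0.3824
  -20/77 × log₂(20/77) = 0.5052
H(X) = 2.4561 bits


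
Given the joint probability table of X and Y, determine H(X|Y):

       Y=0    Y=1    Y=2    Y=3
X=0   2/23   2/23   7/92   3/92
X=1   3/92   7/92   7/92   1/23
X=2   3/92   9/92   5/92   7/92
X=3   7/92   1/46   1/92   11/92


H(X|Y) = Σ_y p(y) H(X|Y=y)
  p(Y=0) = 21/92, H(X|Y=0) = 1.8608
  p(Y=1) = 13/46, H(X|Y=1) = 1.8473
  p(Y=2) = 5/23, H(X|Y=2) = 1.7763
  p(Y=3) = 25/92, H(X|Y=3) = 1.8255
H(X|Y) = 0.2283×1.8608 + 0.2826×1.8473 + 0.2174×1.7763 + 0.2717×1.8255 = 1.8290 bits


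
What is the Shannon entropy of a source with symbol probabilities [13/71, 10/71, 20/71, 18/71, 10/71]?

H(X) = -Σ p(x) log₂ p(x)
  -13/71 × log₂(13/71) = 0.4485
  -10/71 × log₂(10/71) = 0.3983
  -20/71 × log₂(20/71) = 0.5149
  -18/71 × log₂(18/71) = 0.5019
  -10/71 × log₂(10/71) = 0.3983
H(X) = 2.2618 bits


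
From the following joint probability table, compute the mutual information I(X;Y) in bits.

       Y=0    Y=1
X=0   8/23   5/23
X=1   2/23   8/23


H(X) = 0.9877, H(Y) = 0.9877, H(X,Y) = 1.8449
I(X;Y) = H(X) + H(Y) - H(X,Y) = 0.1305 bits


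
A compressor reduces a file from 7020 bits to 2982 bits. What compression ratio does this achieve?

Compression ratio = Original / Compressed
= 7020 / 2982 = 2.35:1


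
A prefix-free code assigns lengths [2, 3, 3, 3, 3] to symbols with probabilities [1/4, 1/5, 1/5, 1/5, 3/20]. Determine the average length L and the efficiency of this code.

Average length L = Σ p_i × l_i = 2.7500 bits
Entropy H = 2.3037 bits
Efficiency η = H/L × 100% = 83.77%


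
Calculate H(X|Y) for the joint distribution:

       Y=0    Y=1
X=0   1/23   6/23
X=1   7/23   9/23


H(X|Y) = Σ_y p(y) H(X|Y=y)
  p(Y=0) = 8/23, H(X|Y=0) = 0.5436
  p(Y=1) = 15/23, H(X|Y=1) = 0.9710
H(X|Y) = 0.3478×0.5436 + 0.6522×0.9710 = 0.8223 bits


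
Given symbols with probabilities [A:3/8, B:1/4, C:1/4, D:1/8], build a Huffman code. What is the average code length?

Huffman tree construction:
Combine smallest probabilities repeatedly
Resulting codes:
  A: 11 (length 2)
  B: 01 (length 2)
  C: 10 (length 2)
  D: 00 (length 2)
Average length = Σ p(s) × length(s) = 2.0000 bits


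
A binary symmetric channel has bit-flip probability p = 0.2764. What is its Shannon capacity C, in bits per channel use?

For BSC with error probability p:
C = 1 - H(p) where H(p) is binary entropy
H(0.2764) = -0.2764 × log₂(0.2764) - 0.7236 × log₂(0.7236)
H(p) = 0.8505
C = 1 - 0.8505 = 0.1495 bits/use


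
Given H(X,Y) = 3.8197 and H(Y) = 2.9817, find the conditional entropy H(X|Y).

Chain rule: H(X,Y) = H(X|Y) + H(Y)
H(X|Y) = H(X,Y) - H(Y) = 3.8197 - 2.9817 = 0.838 bits


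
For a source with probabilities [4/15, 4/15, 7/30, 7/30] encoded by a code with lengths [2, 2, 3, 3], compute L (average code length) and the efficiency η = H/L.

Average length L = Σ p_i × l_i = 2.4667 bits
Entropy H = 1.9968 bits
Efficiency η = H/L × 100% = 80.95%


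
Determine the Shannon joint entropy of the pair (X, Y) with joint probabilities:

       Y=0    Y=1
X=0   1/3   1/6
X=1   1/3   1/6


H(X,Y) = -Σ p(x,y) log₂ p(x,y)
  p(0,0)=1/3: -0.3333 × log₂(0.3333) = 0.5283
  p(0,1)=1/6: -0.1667 × log₂(0.1667) = 0.4308
  p(1,0)=1/3: -0.3333 × log₂(0.3333) = 0.5283
  p(1,1)=1/6: -0.1667 × log₂(0.1667) = 0.4308
H(X,Y) = 1.9183 bits


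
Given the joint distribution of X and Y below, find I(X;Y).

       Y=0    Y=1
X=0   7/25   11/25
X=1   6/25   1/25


H(X) = 0.8555, H(Y) = 0.9988, H(X,Y) = 1.7153
I(X;Y) = H(X) + H(Y) - H(X,Y) = 0.1390 bits


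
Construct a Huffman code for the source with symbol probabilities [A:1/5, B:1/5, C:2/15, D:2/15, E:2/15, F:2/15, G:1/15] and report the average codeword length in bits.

Huffman tree construction:
Combine smallest probabilities repeatedly
Resulting codes:
  A: 111 (length 3)
  B: 00 (length 2)
  C: 011 (length 3)
  D: 100 (length 3)
  E: 101 (length 3)
  F: 110 (length 3)
  G: 010 (length 3)
Average length = Σ p(s) × length(s) = 2.8000 bits


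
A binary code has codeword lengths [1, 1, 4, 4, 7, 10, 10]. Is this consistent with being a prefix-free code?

Kraft inequality: Σ 2^(-l_i) ≤ 1 for prefix-free code
Calculating: 2^(-1) + 2^(-1) + 2^(-4) + 2^(-4) + 2^(-7) + 2^(-10) + 2^(-10)
= 0.5 + 0.5 + 0.0625 + 0.0625 + 0.0078125 + 0.0009765625 + 0.0009765625
= 1.1348
Since 1.1348 > 1, prefix-free code does not exist


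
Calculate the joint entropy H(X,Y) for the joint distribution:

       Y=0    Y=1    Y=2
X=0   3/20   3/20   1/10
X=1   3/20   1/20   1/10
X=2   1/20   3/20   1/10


H(X,Y) = -Σ p(x,y) log₂ p(x,y)
  p(0,0)=3/20: -0.1500 × log₂(0.1500) = 0.4105
  p(0,1)=3/20: -0.1500 × log₂(0.1500) = 0.4105
  p(0,2)=1/10: -0.1000 × log₂(0.1000) = 0.3322
  p(1,0)=3/20: -0.1500 × log₂(0.1500) = 0.4105
  p(1,1)=1/20: -0.0500 × log₂(0.0500) = 0.2161
  p(1,2)=1/10: -0.1000 × log₂(0.1000) = 0.3322
  p(2,0)=1/20: -0.0500 × log₂(0.0500) = 0.2161
  p(2,1)=3/20: -0.1500 × log₂(0.1500) = 0.4105
  p(2,2)=1/10: -0.1000 × log₂(0.1000) = 0.3322
H(X,Y) = 3.0710 bits


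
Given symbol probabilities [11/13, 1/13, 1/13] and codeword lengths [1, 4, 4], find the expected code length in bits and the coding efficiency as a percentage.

Average length L = Σ p_i × l_i = 1.4615 bits
Entropy H = 0.7732 bits
Efficiency η = H/L × 100% = 52.91%


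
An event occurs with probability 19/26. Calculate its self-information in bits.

Information content I(x) = -log₂(p(x))
I = -log₂(19/26) = -log₂(0.7308)
I = 0.4525 bits


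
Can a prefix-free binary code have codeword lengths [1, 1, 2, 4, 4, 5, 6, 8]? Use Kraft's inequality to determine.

Kraft inequality: Σ 2^(-l_i) ≤ 1 for prefix-free code
Calculating: 2^(-1) + 2^(-1) + 2^(-2) + 2^(-4) + 2^(-4) + 2^(-5) + 2^(-6) + 2^(-8)
= 0.5 + 0.5 + 0.25 + 0.0625 + 0.0625 + 0.03125 + 0.015625 + 0.00390625
= 1.4258
Since 1.4258 > 1, prefix-free code does not exist


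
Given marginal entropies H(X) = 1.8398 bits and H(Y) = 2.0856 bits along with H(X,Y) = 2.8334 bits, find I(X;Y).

I(X;Y) = H(X) + H(Y) - H(X,Y)
I(X;Y) = 1.8398 + 2.0856 - 2.8334 = 1.092 bits


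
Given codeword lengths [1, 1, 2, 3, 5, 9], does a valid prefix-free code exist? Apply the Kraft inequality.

Kraft inequality: Σ 2^(-l_i) ≤ 1 for prefix-free code
Calculating: 2^(-1) + 2^(-1) + 2^(-2) + 2^(-3) + 2^(-5) + 2^(-9)
= 0.5 + 0.5 + 0.25 + 0.125 + 0.03125 + 0.001953125
= 1.4082
Since 1.4082 > 1, prefix-free code does not exist


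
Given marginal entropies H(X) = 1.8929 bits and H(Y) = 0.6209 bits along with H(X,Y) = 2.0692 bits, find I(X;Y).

I(X;Y) = H(X) + H(Y) - H(X,Y)
I(X;Y) = 1.8929 + 0.6209 - 2.0692 = 0.4446 bits


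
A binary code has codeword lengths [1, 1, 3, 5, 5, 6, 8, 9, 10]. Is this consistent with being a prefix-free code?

Kraft inequality: Σ 2^(-l_i) ≤ 1 for prefix-free code
Calculating: 2^(-1) + 2^(-1) + 2^(-3) + 2^(-5) + 2^(-5) + 2^(-6) + 2^(-8) + 2^(-9) + 2^(-10)
= 0.5 + 0.5 + 0.125 + 0.03125 + 0.03125 + 0.015625 + 0.00390625 + 0.001953125 + 0.0009765625
= 1.2100
Since 1.2100 > 1, prefix-free code does not exist


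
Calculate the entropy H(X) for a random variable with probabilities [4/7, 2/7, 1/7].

H(X) = -Σ p(x) log₂ p(x)
  -4/7 × log₂(4/7) = 0.4613
  -2/7 × log₂(2/7) = 0.5164
  -1/7 × log₂(1/7) = 0.4011
H(X) = 1.3788 bits


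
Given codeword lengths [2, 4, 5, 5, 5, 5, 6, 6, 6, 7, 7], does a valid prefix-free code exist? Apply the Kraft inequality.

Kraft inequality: Σ 2^(-l_i) ≤ 1 for prefix-free code
Calculating: 2^(-2) + 2^(-4) + 2^(-5) + 2^(-5) + 2^(-5) + 2^(-5) + 2^(-6) + 2^(-6) + 2^(-6) + 2^(-7) + 2^(-7)
= 0.25 + 0.0625 + 0.03125 + 0.03125 + 0.03125 + 0.03125 + 0.015625 + 0.015625 + 0.015625 + 0.0078125 + 0.0078125
= 0.5000
Since 0.5000 ≤ 1, prefix-free code exists


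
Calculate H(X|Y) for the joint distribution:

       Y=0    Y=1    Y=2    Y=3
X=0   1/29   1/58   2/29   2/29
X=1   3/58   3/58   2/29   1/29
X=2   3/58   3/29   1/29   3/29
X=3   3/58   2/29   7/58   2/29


H(X|Y) = Σ_y p(y) H(X|Y=y)
  p(Y=0) = 11/58, H(X|Y=0) = 1.9808
  p(Y=1) = 7/29, H(X|Y=1) = 1.7885
  p(Y=2) = 17/58, H(X|Y=2) = 1.8727
  p(Y=3) = 8/29, H(X|Y=3) = 1.9056
H(X|Y) = 0.1897×1.9808 + 0.2414×1.7885 + 0.2931×1.8727 + 0.2759×1.9056 = 1.8819 bits


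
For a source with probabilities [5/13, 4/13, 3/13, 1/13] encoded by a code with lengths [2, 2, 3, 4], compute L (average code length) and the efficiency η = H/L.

Average length L = Σ p_i × l_i = 2.3846 bits
Entropy H = 1.8262 bits
Efficiency η = H/L × 100% = 76.58%


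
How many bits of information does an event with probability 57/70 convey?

Information content I(x) = -log₂(p(x))
I = -log₂(57/70) = -log₂(0.8143)
I = 0.2964 bits


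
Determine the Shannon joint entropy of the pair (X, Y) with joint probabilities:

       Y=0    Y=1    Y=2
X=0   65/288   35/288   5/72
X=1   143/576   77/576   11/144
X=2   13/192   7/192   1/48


H(X,Y) = -Σ p(x,y) log₂ p(x,y)
  p(0,0)=65/288: -0.2257 × log₂(0.2257) = 0.4847
  p(0,1)=35/288: -0.1215 × log₂(0.1215) = 0.3695
  p(0,2)=5/72: -0.0694 × log₂(0.0694) = 0.2672
  p(1,0)=143/576: -0.2483 × log₂(0.2483) = 0.4990
  p(1,1)=77/576: -0.1337 × log₂(0.1337) = 0.3881
  p(1,2)=11/144: -0.0764 × log₂(0.0764) = 0.2834
  p(2,0)=13/192: -0.0677 × log₂(0.0677) = 0.2630
  p(2,1)=7/192: -0.0365 × log₂(0.0365) = 0.1742
  p(2,2)=1/48: -0.0208 × log₂(0.0208) = 0.1164
H(X,Y) = 2.8455 bits


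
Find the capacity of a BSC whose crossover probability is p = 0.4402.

For BSC with error probability p:
C = 1 - H(p) where H(p) is binary entropy
H(0.4402) = -0.4402 × log₂(0.4402) - 0.5598 × log₂(0.5598)
H(p) = 0.9897
C = 1 - 0.9897 = 0.0103 bits/use


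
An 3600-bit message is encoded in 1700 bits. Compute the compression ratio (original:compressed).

Compression ratio = Original / Compressed
= 3600 / 1700 = 2.12:1


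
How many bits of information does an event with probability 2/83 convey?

Information content I(x) = -log₂(p(x))
I = -log₂(2/83) = -log₂(0.0241)
I = 5.3750 bits


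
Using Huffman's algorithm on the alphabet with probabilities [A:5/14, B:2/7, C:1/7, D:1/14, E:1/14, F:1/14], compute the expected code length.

Huffman tree construction:
Combine smallest probabilities repeatedly
Resulting codes:
  A: 11 (length 2)
  B: 10 (length 2)
  C: 011 (length 3)
  D: 000 (length 3)
  E: 001 (length 3)
  F: 010 (length 3)
Average length = Σ p(s) × length(s) = 2.3571 bits


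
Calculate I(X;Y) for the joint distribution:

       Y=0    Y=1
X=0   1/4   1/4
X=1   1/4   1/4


H(X) = 1.0000, H(Y) = 1.0000, H(X,Y) = 2.0000
I(X;Y) = H(X) + H(Y) - H(X,Y) = 0.0000 bits


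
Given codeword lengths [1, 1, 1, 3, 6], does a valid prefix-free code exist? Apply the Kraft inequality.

Kraft inequality: Σ 2^(-l_i) ≤ 1 for prefix-free code
Calculating: 2^(-1) + 2^(-1) + 2^(-1) + 2^(-3) + 2^(-6)
= 0.5 + 0.5 + 0.5 + 0.125 + 0.015625
= 1.6406
Since 1.6406 > 1, prefix-free code does not exist


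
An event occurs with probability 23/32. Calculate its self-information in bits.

Information content I(x) = -log₂(p(x))
I = -log₂(23/32) = -log₂(0.7188)
I = 0.4764 bits


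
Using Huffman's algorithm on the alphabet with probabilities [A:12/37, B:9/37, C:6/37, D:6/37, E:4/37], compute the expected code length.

Huffman tree construction:
Combine smallest probabilities repeatedly
Resulting codes:
  A: 11 (length 2)
  B: 01 (length 2)
  C: 101 (length 3)
  D: 00 (length 2)
  E: 100 (length 3)
Average length = Σ p(s) × length(s) = 2.2703 bits


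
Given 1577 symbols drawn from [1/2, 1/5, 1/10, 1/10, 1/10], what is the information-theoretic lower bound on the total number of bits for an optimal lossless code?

Entropy H = 1.9610 bits/symbol
Minimum bits = H × n = 1.9610 × 1577
= 3092.44 bits


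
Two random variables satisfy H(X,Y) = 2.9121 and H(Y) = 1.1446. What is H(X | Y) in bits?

Chain rule: H(X,Y) = H(X|Y) + H(Y)
H(X|Y) = H(X,Y) - H(Y) = 2.9121 - 1.1446 = 1.7675 bits


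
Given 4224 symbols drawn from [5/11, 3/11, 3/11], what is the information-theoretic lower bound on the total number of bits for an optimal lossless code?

Entropy H = 1.5395 bits/symbol
Minimum bits = H × n = 1.5395 × 4224
= 6502.78 bits


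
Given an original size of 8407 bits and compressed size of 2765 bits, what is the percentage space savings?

Space savings = (1 - Compressed/Original) × 100%
= (1 - 2765/8407) × 100%
= 67.11%


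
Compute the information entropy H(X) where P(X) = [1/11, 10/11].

H(X) = -Σ p(x) log₂ p(x)
  -1/11 × log₂(1/11) = 0.3145
  -10/11 × log₂(10/11) = 0.1250
H(X) = 0.4395 bits


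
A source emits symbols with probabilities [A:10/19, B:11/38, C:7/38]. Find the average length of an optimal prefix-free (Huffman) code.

Huffman tree construction:
Combine smallest probabilities repeatedly
Resulting codes:
  A: 1 (length 1)
  B: 01 (length 2)
  C: 00 (length 2)
Average length = Σ p(s) × length(s) = 1.4737 bits


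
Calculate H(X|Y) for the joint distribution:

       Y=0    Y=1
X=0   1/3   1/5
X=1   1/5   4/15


H(X|Y) = Σ_y p(y) H(X|Y=y)
  p(Y=0) = 8/15, H(X|Y=0) = 0.9544
  p(Y=1) = 7/15, H(X|Y=1) = 0.9852
H(X|Y) = 0.5333×0.9544 + 0.4667×0.9852 = 0.9688 bits


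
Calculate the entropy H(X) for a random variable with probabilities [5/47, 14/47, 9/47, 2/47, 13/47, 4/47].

H(X) = -Σ p(x) log₂ p(x)
  -5/47 × log₂(5/47) = 0.3439
  -14/47 × log₂(14/47) = 0.5205
  -9/47 × log₂(9/47) = 0.4566
  -2/47 × log₂(2/47) = 0.1938
  -13/47 × log₂(13/47) = 0.5128
  -4/47 × log₂(4/47) = 0.3025
H(X) = 2.3302 bits


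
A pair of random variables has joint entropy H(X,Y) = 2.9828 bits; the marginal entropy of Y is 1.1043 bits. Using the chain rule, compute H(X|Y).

Chain rule: H(X,Y) = H(X|Y) + H(Y)
H(X|Y) = H(X,Y) - H(Y) = 2.9828 - 1.1043 = 1.8785 bits


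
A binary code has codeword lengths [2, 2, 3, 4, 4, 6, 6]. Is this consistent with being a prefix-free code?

Kraft inequality: Σ 2^(-l_i) ≤ 1 for prefix-free code
Calculating: 2^(-2) + 2^(-2) + 2^(-3) + 2^(-4) + 2^(-4) + 2^(-6) + 2^(-6)
= 0.25 + 0.25 + 0.125 + 0.0625 + 0.0625 + 0.015625 + 0.015625
= 0.7812
Since 0.7812 ≤ 1, prefix-free code exists


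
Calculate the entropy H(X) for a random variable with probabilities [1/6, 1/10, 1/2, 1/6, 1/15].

H(X) = -Σ p(x) log₂ p(x)
  -1/6 × log₂(1/6) = 0.4308
  -1/10 × log₂(1/10) = 0.3322
  -1/2 × log₂(1/2) = 0.5000
  -1/6 × log₂(1/6) = 0.4308
  -1/15 × log₂(1/15) = 0.2605
H(X) = 1.9543 bits


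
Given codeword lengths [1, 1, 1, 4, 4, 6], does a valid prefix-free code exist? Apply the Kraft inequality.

Kraft inequality: Σ 2^(-l_i) ≤ 1 for prefix-free code
Calculating: 2^(-1) + 2^(-1) + 2^(-1) + 2^(-4) + 2^(-4) + 2^(-6)
= 0.5 + 0.5 + 0.5 + 0.0625 + 0.0625 + 0.015625
= 1.6406
Since 1.6406 > 1, prefix-free code does not exist


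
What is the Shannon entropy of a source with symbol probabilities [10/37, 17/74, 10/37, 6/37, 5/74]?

H(X) = -Σ p(x) log₂ p(x)
  -10/37 × log₂(10/37) = 0.5101
  -17/74 × log₂(17/74) = 0.4875
  -10/37 × log₂(10/37) = 0.5101
  -6/37 × log₂(6/37) = 0.4256
  -5/74 × log₂(5/74) = 0.2627
H(X) = 2.1960 bits


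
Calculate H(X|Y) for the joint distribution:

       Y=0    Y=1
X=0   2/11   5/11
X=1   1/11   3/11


H(X|Y) = Σ_y p(y) H(X|Y=y)
  p(Y=0) = 3/11, H(X|Y=0) = 0.9183
  p(Y=1) = 8/11, H(X|Y=1) = 0.9544
H(X|Y) = 0.2727×0.9183 + 0.7273×0.9544 = 0.9446 bits


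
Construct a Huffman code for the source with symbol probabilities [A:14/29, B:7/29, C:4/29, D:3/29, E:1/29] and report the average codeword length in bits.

Huffman tree construction:
Combine smallest probabilities repeatedly
Resulting codes:
  A: 0 (length 1)
  B: 10 (length 2)
  C: 110 (length 3)
  D: 1111 (length 4)
  E: 1110 (length 4)
Average length = Σ p(s) × length(s) = 1.9310 bits


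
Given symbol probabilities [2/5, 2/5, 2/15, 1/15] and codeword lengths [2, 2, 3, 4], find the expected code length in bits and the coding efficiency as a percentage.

Average length L = Σ p_i × l_i = 2.2667 bits
Entropy H = 1.7056 bits
Efficiency η = H/L × 100% = 75.25%


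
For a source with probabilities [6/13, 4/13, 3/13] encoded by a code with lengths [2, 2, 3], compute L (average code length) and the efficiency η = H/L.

Average length L = Σ p_i × l_i = 2.2308 bits
Entropy H = 1.5262 bits
Efficiency η = H/L × 100% = 68.42%


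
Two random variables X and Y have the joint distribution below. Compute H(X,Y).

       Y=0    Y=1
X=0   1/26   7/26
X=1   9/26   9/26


H(X,Y) = -Σ p(x,y) log₂ p(x,y)
  p(0,0)=1/26: -0.0385 × log₂(0.0385) = 0.1808
  p(0,1)=7/26: -0.2692 × log₂(0.2692) = 0.5097
  p(1,0)=9/26: -0.3462 × log₂(0.3462) = 0.5298
  p(1,1)=9/26: -0.3462 × log₂(0.3462) = 0.5298
H(X,Y) = 1.7500 bits
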